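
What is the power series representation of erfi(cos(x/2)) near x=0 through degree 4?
7·e·x^4/(192·√(π)) - e·x^2/(4·√(π)) + erfi(1)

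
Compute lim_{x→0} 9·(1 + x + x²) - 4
Direct substitution at x = 0 gives 5.

Final answer: 5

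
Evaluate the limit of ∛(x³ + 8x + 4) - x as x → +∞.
This is an ∞ − ∞ indeterminate form.
Multiply by (A² + AB + B²)/(A² + AB + B²) where A = ∛(x³+8x + 4), B = x to use A³ − B³ = (A−B)(A²+AB+B²); the x³ terms cancel, leaving (8x + 4)/(A²+AB+B²) with denominator ~ 3x², so the limit is 0.
Limit = 0.

Final answer: 0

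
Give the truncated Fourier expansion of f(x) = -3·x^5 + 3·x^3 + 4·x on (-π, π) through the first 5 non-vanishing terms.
(-748 - 6·π^4 + 126·π^2)·sin(x) + (-18·π^2 + 23 + 3·π^4)·sin(2·x) + (-2·π^4 - 44/27 + 58·π^2/9)·sin(3·x) + (-27·π^2/8 - 47/64 + 3·π^4/2)·sin(4·x) + (-6·π^4/5 + 676/625 + 54·π^2/25)·sin(5·x)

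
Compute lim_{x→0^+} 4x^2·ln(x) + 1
The product is a 0·∞ indeterminate form at x → 0⁺.
Rewrite the product as 4·ln(x) / x^(-2) and apply L'Hôpital, or use the standard hierarchy x^(-2) ≫ |ln x| as x → 0⁺.
The indeterminate product → 0, so the limit = 1.

Final answer: 1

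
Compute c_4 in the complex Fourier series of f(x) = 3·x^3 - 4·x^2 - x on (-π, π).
Compute the real Fourier coefficients first: a_4 = -1, b_4 = 17/16 - 3·π^2/2.
Then c_4 = (a_4 − i·b_4)/2 = -1/2 - 17·i/32 + 3·i·π^2/4.

Final answer: -1/2 - 17·i/32 + 3·i·π^2/4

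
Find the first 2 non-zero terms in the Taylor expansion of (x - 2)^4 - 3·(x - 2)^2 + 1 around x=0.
5 - 20·x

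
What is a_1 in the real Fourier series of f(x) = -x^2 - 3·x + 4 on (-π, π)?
a_1 = (1/π) ∫_{-π}^{π} f(x)·cos(1x) dx.
Evaluate the integral (use parity and integration by parts as needed): a_1 = 4.

Final answer: 4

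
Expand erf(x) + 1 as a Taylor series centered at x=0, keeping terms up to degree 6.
x^5/(5·√(π)) - 2·x^3/(3·√(π)) + 2·x/√(π) + 1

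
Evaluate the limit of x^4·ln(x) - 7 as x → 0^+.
The product is a 0·∞ indeterminate form at x → 0⁺.
Rewrite the product as ln(x) / x^(-4) and apply L'Hôpital, or use the standard hierarchy x^(-4) ≫ |ln x| as x → 0⁺.
The indeterminate product → 0, so the limit = -7.

Final answer: -7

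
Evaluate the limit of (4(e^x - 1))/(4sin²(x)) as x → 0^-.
Both numerator and denominator → 0 as x → 0^-; this is a 0/0 indeterminate form.
Expand each to leading order near x = 0: numerator ~ 4·x, denominator ~ 4·x^2.
The limit of the ratio is -∞.

Final answer: -∞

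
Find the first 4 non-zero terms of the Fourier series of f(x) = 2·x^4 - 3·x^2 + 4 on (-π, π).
(108 - 16·π^2)·cos(x) + (-9 + 4·π^2)·cos(2·x) + (68/27 - 16·π^2/9)·cos(3·x) - π^2 + 4 + 2·π^4/5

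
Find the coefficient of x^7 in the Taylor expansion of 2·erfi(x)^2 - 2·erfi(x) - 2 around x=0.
Expand to order 7: 2·erfi(x)^2 - 2·erfi(x) - 2 = -2·x^7/(21·√(π)) + 112·x^6/(45·π) - 2·x^5/(5·√(π)) + 16·x^4/(3·π) - 4·x^3/(3·√(π)) + 8·x^2/π - 4·x/√(π) - 2 + O(x^8).
The coefficient of x^7 is -2/(21·√(π)).

Final answer: -2/(21·√(π))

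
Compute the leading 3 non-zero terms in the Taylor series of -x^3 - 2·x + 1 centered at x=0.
-x^3 - 2·x + 1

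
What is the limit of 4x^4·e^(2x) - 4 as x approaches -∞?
The product is a 0·∞ indeterminate form at x → -∞.
Rewrite the product as 4x^4 / e^(-2x) (an ∞/∞ form) and apply L'Hôpital, or use the standard hierarchy e^(2|x|) ≫ |x^4| as x → -∞.
The indeterminate product → 0, so the limit = -4.

Final answer: -4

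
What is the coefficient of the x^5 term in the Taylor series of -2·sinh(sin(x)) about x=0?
Expand to order 5: -2·sinh(sin(x)) = 2·x^5/15 - 2·x + O(x^6).
The coefficient of x^5 is 2/15.

Final answer: 2/15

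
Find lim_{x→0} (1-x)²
Direct substitution at x = 0 gives 1.

Final answer: 1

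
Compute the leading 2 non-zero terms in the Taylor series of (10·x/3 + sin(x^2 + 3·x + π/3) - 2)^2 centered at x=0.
x·(-58/3 + 29·√(3)/6) + (-2 + √(3)/2)^2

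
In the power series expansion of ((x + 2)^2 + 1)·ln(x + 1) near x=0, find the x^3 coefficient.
Expand to order 3: ((x + 2)^2 + 1)·ln(x + 1) = 2·x^3/3 + 3·x^2/2 + 5·x + O(x^4).
The coefficient of x^3 is 2/3.

Final answer: 2/3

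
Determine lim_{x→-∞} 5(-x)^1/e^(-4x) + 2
The quotient is an ∞/∞ indeterminate form as x → -∞.
Compare growth rates of the dominant terms (exponentials ≫ polynomials ≫ logarithms), or apply L'Hôpital's rule; the quotient → 0.
Adding the constant: 0 + 2 = 2. Limit = 2.

Final answer: 2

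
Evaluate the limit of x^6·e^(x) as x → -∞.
This is a 0·∞ indeterminate form at x → -∞.
Rewrite the product as x^6 / e^(-x) (an ∞/∞ form) and apply L'Hôpital, or use the standard hierarchy e^(|x|) ≫ |x^6| as x → -∞.
The indeterminate product → 0, so the limit = 0.

Final answer: 0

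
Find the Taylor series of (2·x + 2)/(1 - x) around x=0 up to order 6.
4·x^6 + 4·x^5 + 4·x^4 + 4·x^3 + 4·x^2 + 4·x + 2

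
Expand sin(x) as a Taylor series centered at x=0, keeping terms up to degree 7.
-x^7/5040 + x^5/120 - x^3/6 + x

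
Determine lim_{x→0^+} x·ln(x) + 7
The product is a 0·∞ indeterminate form at x → 0⁺.
Rewrite the product as ln(x) / x^(-1) and apply L'Hôpital, or use the standard hierarchy x^(-1) ≫ |ln x| as x → 0⁺.
The indeterminate product → 0, so the limit = 7.

Final answer: 7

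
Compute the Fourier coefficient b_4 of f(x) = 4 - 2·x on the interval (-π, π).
b_4 = (1/π) ∫_{-π}^{π} f(x)·sin(4x) dx.
Evaluate the integral (use parity and integration by parts as needed): b_4 = 1.

Final answer: 1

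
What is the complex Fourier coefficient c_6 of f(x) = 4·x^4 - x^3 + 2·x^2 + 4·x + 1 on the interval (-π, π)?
Compute the real Fourier coefficients first: a_6 = 2/27 + 8·π^2/9, b_6 = -25/18 + π^2/3.
Then c_6 = (a_6 − i·b_6)/2 = 1/27 + 4·π^2/9 - i·π^2/6 + 25·i/36.

Final answer: 1/27 + 4·π^2/9 - i·π^2/6 + 25·i/36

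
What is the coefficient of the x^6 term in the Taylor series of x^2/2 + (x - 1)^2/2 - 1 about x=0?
Expand to order 6: x^2/2 + (x - 1)^2/2 - 1 = x^2 - x - 1/2 + O(x^7).
The coefficient of x^6 is 0.

Final answer: 0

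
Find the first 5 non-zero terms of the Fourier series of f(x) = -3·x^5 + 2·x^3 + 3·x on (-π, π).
(-738 - 6·π^4 + 124·π^2)·sin(x) + (-17·π^2 + 45/2 + 3·π^4)·sin(2·x) + (-2·π^4 - 50/27 + 52·π^2/9)·sin(3·x) + (-23·π^2/8 - 27/64 + 3·π^4/2)·sin(4·x) + (-6·π^4/5 + 486/625 + 44·π^2/25)·sin(5·x)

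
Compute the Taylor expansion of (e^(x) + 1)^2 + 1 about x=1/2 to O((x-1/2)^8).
2 + e + 2·e^(1/2) + (2·e^(1/2) + 2·e)·(x - 1/2) + (e^(1/2) + 5·e + 2·e^(5/2) + 9·e^(3/2) + 7·e^(2))·(x - 1/2)^2/(1 + e^(3/2) + 3·e^(1/2) + 3·e) + (e^(1/2) + 7·e + 4·e^(5/2) + 15·e^(3/2) + 13·e^(2))·(x - 1/2)^3/(3 + 3·e^(3/2) + 9·e^(1/2) + 9·e) + (e^(1/2) + 11·e + 8·e^(5/2) + 27·e^(3/2) + 25·e^(2))·(x - 1/2)^4/(12 + 12·e^(3/2) + 36·e^(1/2) + 36·e) + (e^(1/2) + 19·e + 16·e^(5/2) + 51·e^(3/2) + 49·e^(2))·(x - 1/2)^5/(60 + 60·e^(3/2) + 180·e^(1/2) + 180·e) + (e^(1/2) + 35·e + 32·e^(5/2) + 99·e^(3/2) + 97·e^(2))·(x - 1/2)^6/(360 + 360·e^(3/2) + 1080·e^(1/2) + 1080·e) + (e^(1/2) + 67·e + 64·e^(5/2) + 195·e^(3/2) + 193·e^(2))·(x - 1/2)^7/(2520 + 2520·e^(3/2) + 7560·e^(1/2) + 7560·e)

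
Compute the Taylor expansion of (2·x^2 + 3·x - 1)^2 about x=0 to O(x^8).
4·x^4 + 12·x^3 + 5·x^2 - 6·x + 1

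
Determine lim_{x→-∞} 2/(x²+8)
Evaluate the dominant behaviour as x → -∞; each term tends to a finite value or vanishes.
Limit = 0.

Final answer: 0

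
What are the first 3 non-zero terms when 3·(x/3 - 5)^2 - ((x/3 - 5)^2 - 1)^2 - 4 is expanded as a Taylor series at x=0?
-145·x^2/9 + 150·x - 505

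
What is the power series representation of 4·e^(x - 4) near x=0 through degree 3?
2·x^3·e^(-4)/3 + 2·x^2·e^(-4) + 4·x·e^(-4) + 4·e^(-4)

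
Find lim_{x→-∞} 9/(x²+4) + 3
Evaluate the dominant behaviour as x → -∞; each term tends to a finite value or vanishes.
Limit = 3.

Final answer: 3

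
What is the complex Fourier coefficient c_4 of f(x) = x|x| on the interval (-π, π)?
Compute the real Fourier coefficients first: a_4 = 0, b_4 = -π/2.
Then c_4 = (a_4 − i·b_4)/2 = i·π/4.

Final answer: i·π/4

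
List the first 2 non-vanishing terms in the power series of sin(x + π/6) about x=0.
√(3)·x/2 + 1/2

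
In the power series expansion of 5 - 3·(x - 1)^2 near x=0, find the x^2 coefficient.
Expand to order 2: 5 - 3·(x - 1)^2 = -3·x^2 + 6·x + 2 + O(x^3).
The coefficient of x^2 is -3.

Final answer: -3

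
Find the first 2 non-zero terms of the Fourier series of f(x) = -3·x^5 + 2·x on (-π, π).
(-716 - 6·π^4 + 120·π^2)·sin(x) + (-15·π^2 + 41/2 + 3·π^4)·sin(2·x)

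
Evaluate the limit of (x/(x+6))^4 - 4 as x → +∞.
As x → +∞: x/(x+6) = 1/(1 + 6/x) → 1, and the 4th power of a limit-1 base also → 1; with the additive constant, 1 - 4 = -3.
Limit = -3.

Final answer: -3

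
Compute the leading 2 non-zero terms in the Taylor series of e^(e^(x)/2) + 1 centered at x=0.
x·e^(1/2)/2 + 1 + e^(1/2)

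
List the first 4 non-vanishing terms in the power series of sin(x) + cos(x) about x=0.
-x^3/6 - x^2/2 + x + 1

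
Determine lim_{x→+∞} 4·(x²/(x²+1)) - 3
Evaluate the dominant behaviour as x → +∞; each term tends to a finite value or vanishes.
Limit = 1.

Final answer: 1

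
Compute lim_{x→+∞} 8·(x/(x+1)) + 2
Evaluate the dominant behaviour as x → +∞; each term tends to a finite value or vanishes.
Limit = 10.

Final answer: 10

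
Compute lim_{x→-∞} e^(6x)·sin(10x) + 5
Evaluate the dominant behaviour as x → -∞; each term tends to a finite value or vanishes.
Limit = 5.

Final answer: 5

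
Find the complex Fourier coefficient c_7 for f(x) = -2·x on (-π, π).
Compute the real Fourier coefficients first: a_7 = 0, b_7 = -4/7.
Then c_7 = (a_7 − i·b_7)/2 = 2·i/7.

Final answer: 2·i/7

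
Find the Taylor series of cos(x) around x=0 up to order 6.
-x^6/720 + x^4/24 - x^2/2 + 1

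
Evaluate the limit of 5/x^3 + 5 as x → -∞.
Evaluate the dominant behaviour as x → -∞; each term tends to a finite value or vanishes.
Limit = 5.

Final answer: 5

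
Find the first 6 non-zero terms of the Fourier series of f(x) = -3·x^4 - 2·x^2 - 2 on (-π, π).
(-136 + 24·π^2)·cos(x) + (7 - 6·π^2)·cos(2·x) + (-8/9 + 8·π^2/3)·cos(3·x) + (1/16 - 3·π^2/2)·cos(4·x) + (56/625 + 24·π^2/25)·cos(5·x) - 3·π^4/5 - 2·π^2/3 - 2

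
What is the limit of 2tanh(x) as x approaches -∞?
Evaluate the dominant behaviour as x → -∞; each term tends to a finite value or vanishes.
Limit = -2.

Final answer: -2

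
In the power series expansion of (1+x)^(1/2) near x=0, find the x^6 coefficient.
Expand to order 6: (1+x)^(1/2) = -21·x^6/1024 + 7·x^5/256 - 5·x^4/128 + x^3/16 - x^2/8 + x/2 + 1 + O(x^7).
The coefficient of x^6 is -21/1024.

Final answer: -21/1024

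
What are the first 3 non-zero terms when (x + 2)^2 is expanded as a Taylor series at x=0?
x^2 + 4·x + 4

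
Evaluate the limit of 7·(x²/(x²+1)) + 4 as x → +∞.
Evaluate the dominant behaviour as x → +∞; each term tends to a finite value or vanishes.
Limit = 11.

Final answer: 11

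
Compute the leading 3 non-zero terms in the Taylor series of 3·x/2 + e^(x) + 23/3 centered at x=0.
x^2/2 + 5·x/2 + 26/3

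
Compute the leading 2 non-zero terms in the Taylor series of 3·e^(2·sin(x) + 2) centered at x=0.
6·x·e^(2) + 3·e^(2)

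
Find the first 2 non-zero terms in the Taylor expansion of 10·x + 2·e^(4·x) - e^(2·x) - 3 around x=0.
16·x - 2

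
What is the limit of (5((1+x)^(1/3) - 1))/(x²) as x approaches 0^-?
Both numerator and denominator → 0 as x → 0^-; this is a 0/0 indeterminate form.
Expand each to leading order near x = 0: numerator ~ 5·x/3, denominator ~ x^2.
The limit of the ratio is -∞.

Final answer: -∞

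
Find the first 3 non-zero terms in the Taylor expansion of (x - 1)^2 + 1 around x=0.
x^2 - 2·x + 2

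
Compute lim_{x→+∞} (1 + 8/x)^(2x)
As x → +∞: write (1 + 8/x)^(2x) = ((1 + 8/x)^x)^2 → (e^8)^2 = e^16.
Limit = e^(16).

Final answer: e^(16)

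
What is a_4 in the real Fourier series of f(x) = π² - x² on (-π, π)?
a_4 = (1/π) ∫_{-π}^{π} f(x)·cos(4x) dx.
Evaluate the integral (use parity and integration by parts as needed): a_4 = -1/4.

Final answer: -1/4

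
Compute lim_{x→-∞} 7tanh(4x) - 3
Evaluate the dominant behaviour as x → -∞; each term tends to a finite value or vanishes.
Limit = -10.

Final answer: -10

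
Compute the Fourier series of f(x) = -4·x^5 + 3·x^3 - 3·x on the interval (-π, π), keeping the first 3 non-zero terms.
(-1002 - 8·π^4 + 166·π^2)·sin(x) + (-23·π^2 + 75/2 + 4·π^4)·sin(2·x) + (-8·π^4/3 - 590/81 + 214·π^2/27)·sin(3·x)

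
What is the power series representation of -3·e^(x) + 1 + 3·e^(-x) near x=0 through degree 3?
-x^3 - 6·x + 1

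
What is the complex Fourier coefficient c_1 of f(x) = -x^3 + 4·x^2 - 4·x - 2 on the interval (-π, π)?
Compute the real Fourier coefficients first: a_1 = -16, b_1 = 4 - 2·π^2.
Then c_1 = (a_1 − i·b_1)/2 = -8 - 2·i + i·π^2.

Final answer: -8 - 2·i + i·π^2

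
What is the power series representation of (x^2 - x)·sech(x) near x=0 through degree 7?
61·x^7/720 + 5·x^6/24 - 5·x^5/24 - x^4/2 + x^3/2 + x^2 - x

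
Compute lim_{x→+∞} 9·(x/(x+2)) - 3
Evaluate the dominant behaviour as x → +∞; each term tends to a finite value or vanishes.
Limit = 6.

Final answer: 6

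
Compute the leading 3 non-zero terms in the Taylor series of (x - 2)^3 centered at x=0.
-6·x^2 + 12·x - 8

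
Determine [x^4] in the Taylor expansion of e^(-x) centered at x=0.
Expand to order 4: e^(-x) = x^4/24 - x^3/6 + x^2/2 - x + 1 + O(x^5).
The coefficient of x^4 is 1/24.

Final answer: 1/24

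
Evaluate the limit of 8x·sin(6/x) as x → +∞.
As x → +∞: let u = 6/x → 0⁺; then 8·x·sin(6/x) = 8·6·sin(u)/u → 8·6·1 = 48.
Limit = 48.

Final answer: 48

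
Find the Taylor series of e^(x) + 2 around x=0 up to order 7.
x^7/5040 + x^6/720 + x^5/120 + x^4/24 + x^3/6 + x^2/2 + x + 3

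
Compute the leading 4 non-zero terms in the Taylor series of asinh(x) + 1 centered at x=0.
3·x^5/40 - x^3/6 + x + 1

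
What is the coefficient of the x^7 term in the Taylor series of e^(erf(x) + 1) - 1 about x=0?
-e/(21·√(π)) - 4·e/(9·π^(5/2)) + 8·e/(315·π^(7/2)) + 38·e/(45·π^(3/2))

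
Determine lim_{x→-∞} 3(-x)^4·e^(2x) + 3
The product is a 0·∞ indeterminate form at x → -∞.
Rewrite the product as 3(-x)^4 / e^(-2x) (an ∞/∞ form) and apply L'Hôpital, or use the standard hierarchy e^(2|x|) ≫ |(-x)^4| as x → -∞.
The indeterminate product → 0, so the limit = 3.

Final answer: 3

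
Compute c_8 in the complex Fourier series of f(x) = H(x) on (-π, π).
Compute the real Fourier coefficients first: a_8 = 0, b_8 = 0.
Then c_8 = (a_8 − i·b_8)/2 = 0.

Final answer: 0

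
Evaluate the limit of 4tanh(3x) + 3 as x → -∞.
Evaluate the dominant behaviour as x → -∞; each term tends to a finite value or vanishes.
Limit = -1.

Final answer: -1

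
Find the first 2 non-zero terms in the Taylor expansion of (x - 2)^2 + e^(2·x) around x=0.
5 - 2·x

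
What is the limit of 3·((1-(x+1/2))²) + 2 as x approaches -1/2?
Direct substitution at x = -1/2 gives 5.

Final answer: 5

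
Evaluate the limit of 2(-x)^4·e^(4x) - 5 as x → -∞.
The product is a 0·∞ indeterminate form at x → -∞.
Rewrite the product as 2(-x)^4 / e^(-4x) (an ∞/∞ form) and apply L'Hôpital, or use the standard hierarchy e^(4|x|) ≫ |(-x)^4| as x → -∞.
The indeterminate product → 0, so the limit = -5.

Final answer: -5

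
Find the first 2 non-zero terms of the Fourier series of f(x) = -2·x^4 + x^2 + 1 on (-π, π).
(-100 + 16·π^2)·cos(x) - 2·π^4/5 + 1 + π^2/3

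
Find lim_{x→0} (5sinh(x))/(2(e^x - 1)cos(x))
Both numerator and denominator → 0 as x → 0; this is a 0/0 indeterminate form.
Expand each to leading order near x = 0: numerator ~ 5·x, denominator ~ 2·x.
The limit of the ratio is 5/2.

Final answer: 5/2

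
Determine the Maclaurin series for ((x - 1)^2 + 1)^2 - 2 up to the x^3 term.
-4·x^3 + 8·x^2 - 8·x + 2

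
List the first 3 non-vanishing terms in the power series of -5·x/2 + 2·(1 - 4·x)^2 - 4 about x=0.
32·x^2 - 37·x/2 - 2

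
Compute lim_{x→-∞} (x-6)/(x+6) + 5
Evaluate the dominant behaviour as x → -∞; each term tends to a finite value or vanishes.
Limit = 6.

Final answer: 6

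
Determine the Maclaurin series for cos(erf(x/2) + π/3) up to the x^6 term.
x^6·(-7/(1440·π) - 1/(144·π^2) - 1/(1440·π^3)) + x^5·(-√(3)/(48·π^(3/2)) - √(3)/(320·√(π)) - √(3)/(240·π^(5/2))) + x^4·(1/(48·π^2) + 1/(24·π)) + x^3·(√(3)/(12·π^(3/2)) + √(3)/(24·√(π))) - x^2/(4·π) - √(3)·x/(2·√(π)) + 1/2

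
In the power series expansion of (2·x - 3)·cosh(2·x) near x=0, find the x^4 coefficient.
Expand to order 4: (2·x - 3)·cosh(2·x) = -2·x^4 + 4·x^3 - 6·x^2 + 2·x - 3 + O(x^5).
The coefficient of x^4 is -2.

Final answer: -2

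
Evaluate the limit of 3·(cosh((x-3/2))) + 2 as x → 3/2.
Direct substitution at x = 3/2 gives 5.

Final answer: 5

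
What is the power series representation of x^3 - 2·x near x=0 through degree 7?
x^3 - 2·x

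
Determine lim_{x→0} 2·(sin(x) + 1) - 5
Direct substitution at x = 0 gives -3.

Final answer: -3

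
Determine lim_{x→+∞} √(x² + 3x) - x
This is an ∞ − ∞ indeterminate form.
Multiply and divide by the conjugate √(x²+3x) + x; the x² terms cancel, leaving (3x)/(√(x²+3x)+x) → 3/2.
Limit = 3/2.

Final answer: 3/2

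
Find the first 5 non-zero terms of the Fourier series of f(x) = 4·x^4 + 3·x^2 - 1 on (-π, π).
(180 - 32·π^2)·cos(x) + (-9 + 8·π^2)·cos(2·x) + (28/27 - 32·π^2/9)·cos(3·x) + 2·π^2·cos(4·x) - 1 + π^2 + 4·π^4/5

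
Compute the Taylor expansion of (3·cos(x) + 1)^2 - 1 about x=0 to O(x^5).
13·x^4/4 - 12·x^2 + 15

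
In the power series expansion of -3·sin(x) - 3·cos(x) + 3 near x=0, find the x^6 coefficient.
Expand to order 6: -3·sin(x) - 3·cos(x) + 3 = x^6/240 - x^5/40 - x^4/8 + x^3/2 + 3·x^2/2 - 3·x + O(x^7).
The coefficient of x^6 is 1/240.

Final answer: 1/240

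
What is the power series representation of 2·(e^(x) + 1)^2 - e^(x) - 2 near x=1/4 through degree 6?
2·e^(1/2) + 3·e^(1/4) + (3·e^(1/4) + 4·e^(1/2))·(x - 1/4) + (3·e^(1/4) + 8·e^(5/4) + 17·e^(1/2) + 33·e^(3/4) + 27·e)·(x - 1/4)^2/(2 + 2·e^(3/4) + 6·e^(1/4) + 6·e^(1/2)) + (3·e^(1/4) + 25·e^(1/2) + 16·e^(5/4) + 57·e^(3/4) + 51·e)·(x - 1/4)^3/(6 + 6·e^(3/4) + 18·e^(1/4) + 18·e^(1/2)) + (3·e^(1/4) + 41·e^(1/2) + 32·e^(5/4) + 105·e^(3/4) + 99·e)·(x - 1/4)^4/(24 + 24·e^(3/4) + 72·e^(1/4) + 72·e^(1/2)) + (3·e^(1/4) + 73·e^(1/2) + 64·e^(5/4) + 201·e^(3/4) + 195·e)·(x - 1/4)^5/(120 + 120·e^(3/4) + 360·e^(1/4) + 360·e^(1/2)) + (3·e^(1/4) + 137·e^(1/2) + 128·e^(5/4) + 393·e^(3/4) + 387·e)·(x - 1/4)^6/(720 + 720·e^(3/4) + 2160·e^(1/4) + 2160·e^(1/2))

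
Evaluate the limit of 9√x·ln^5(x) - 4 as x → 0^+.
The product is a 0·∞ indeterminate form at x → 0⁺.
Rewrite the product as 9·ln^5(x) / x^(-1/2) and apply L'Hôpital, or use the standard hierarchy x^(-1/2) ≫ |ln x|^5 as x → 0⁺.
The indeterminate product → 0, so the limit = -4.

Final answer: -4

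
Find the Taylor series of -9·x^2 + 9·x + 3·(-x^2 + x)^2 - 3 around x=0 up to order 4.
3·x^4 - 6·x^3 - 6·x^2 + 9·x - 3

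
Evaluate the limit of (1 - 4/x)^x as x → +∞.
As x → +∞: this is the defining limit (1 - 4/x)^x → e^(-4).
Limit = e^(-4).

Final answer: e^(-4)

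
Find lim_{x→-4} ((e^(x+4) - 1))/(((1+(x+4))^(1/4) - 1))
Both numerator and denominator → 0 as x → -4; this is a 0/0 indeterminate form.
Expand each to leading order near x = -4: numerator ~ (x + 4), denominator ~ (x + 4)/4.
The limit of the ratio is 4.

Final answer: 4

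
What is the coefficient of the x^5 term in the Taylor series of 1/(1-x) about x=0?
Expand to order 5: 1/(1-x) = x^5 + x^4 + x^3 + x^2 + x + 1 + O(x^6).
The coefficient of x^5 is 1.

Final answer: 1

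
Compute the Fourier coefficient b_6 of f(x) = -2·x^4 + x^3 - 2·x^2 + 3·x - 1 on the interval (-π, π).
b_6 = (1/π) ∫_{-π}^{π} f(x)·sin(6x) dx.
Evaluate the integral (use parity and integration by parts as needed): b_6 = -π^2/3 - 17/18.

Final answer: -π^2/3 - 17/18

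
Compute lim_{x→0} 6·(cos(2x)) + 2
Direct substitution at x = 0 gives 8.

Final answer: 8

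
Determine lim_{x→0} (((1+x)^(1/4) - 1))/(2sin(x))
Both numerator and denominator → 0 as x → 0; this is a 0/0 indeterminate form.
Expand each to leading order near x = 0: numerator ~ x/4, denominator ~ 2·x.
The limit of the ratio is 1/8.

Final answer: 1/8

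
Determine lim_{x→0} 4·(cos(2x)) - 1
Direct substitution at x = 0 gives 3.

Final answer: 3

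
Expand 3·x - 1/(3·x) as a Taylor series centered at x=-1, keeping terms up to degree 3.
-8/3 + 10·(x + 1)/3 + (x + 1)^2/3 + (x + 1)^3/3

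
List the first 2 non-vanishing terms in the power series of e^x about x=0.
x + 1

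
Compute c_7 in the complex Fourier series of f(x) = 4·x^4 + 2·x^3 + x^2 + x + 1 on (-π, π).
Compute the real Fourier coefficients first: a_7 = -32·π^2/49 - 4/2401, b_7 = 74/343 + 4·π^2/7.
Then c_7 = (a_7 − i·b_7)/2 = -16·π^2/49 - 2/2401 - 2·i·π^2/7 - 37·i/343.

Final answer: -16·π^2/49 - 2/2401 - 2·i·π^2/7 - 37·i/343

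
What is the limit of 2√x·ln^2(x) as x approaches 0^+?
This is a 0·∞ indeterminate form at x → 0⁺.
Rewrite the product as 2·ln^2(x) / x^(-1/2) and apply L'Hôpital, or use the standard hierarchy x^(-1/2) ≫ |ln x|^2 as x → 0⁺.
The indeterminate product → 0, so the limit = 0.

Final answer: 0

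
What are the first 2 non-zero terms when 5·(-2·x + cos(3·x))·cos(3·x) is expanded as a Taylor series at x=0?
5 - 10·x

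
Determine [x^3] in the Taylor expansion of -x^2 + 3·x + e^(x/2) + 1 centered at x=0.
Expand to order 3: -x^2 + 3·x + e^(x/2) + 1 = x^3/48 - 7·x^2/8 + 7·x/2 + 2 + O(x^4).
The coefficient of x^3 is 1/48.

Final answer: 1/48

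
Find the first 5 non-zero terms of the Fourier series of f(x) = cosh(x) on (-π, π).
-cos(x)·sinh(π)/π + 2·cos(2·x)·sinh(π)/(5·π) - cos(3·x)·sinh(π)/(5·π) + 2·cos(4·x)·sinh(π)/(17·π) + sinh(π)/π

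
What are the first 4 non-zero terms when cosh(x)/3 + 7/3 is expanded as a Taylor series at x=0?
x^6/2160 + x^4/72 + x^2/6 + 8/3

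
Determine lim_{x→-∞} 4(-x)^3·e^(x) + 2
The product is a 0·∞ indeterminate form at x → -∞.
Rewrite the product as 4(-x)^3 / e^(-x) (an ∞/∞ form) and apply L'Hôpital, or use the standard hierarchy e^(|x|) ≫ |(-x)^3| as x → -∞.
The indeterminate product → 0, so the limit = 2.

Final answer: 2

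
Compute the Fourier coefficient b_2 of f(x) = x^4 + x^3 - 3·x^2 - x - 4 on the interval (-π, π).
b_2 = (1/π) ∫_{-π}^{π} f(x)·sin(2x) dx.
Evaluate the integral (use parity and integration by parts as needed): b_2 = 5/2 - π^2.

Final answer: 5/2 - π^2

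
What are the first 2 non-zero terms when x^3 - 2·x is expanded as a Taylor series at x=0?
x^3 - 2·x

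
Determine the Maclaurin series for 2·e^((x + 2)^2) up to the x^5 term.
212·x^5·e^(4)/5 + 115·x^4·e^(4)/3 + 88·x^3·e^(4)/3 + 18·x^2·e^(4) + 8·x·e^(4) + 2·e^(4)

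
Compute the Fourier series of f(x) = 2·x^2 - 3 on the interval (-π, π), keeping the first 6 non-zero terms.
-8·cos(x) + 2·cos(2·x) - 8·cos(3·x)/9 + cos(4·x)/2 - 8·cos(5·x)/25 - 3 + 2·π^2/3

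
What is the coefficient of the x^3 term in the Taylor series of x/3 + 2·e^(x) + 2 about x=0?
Expand to order 3: x/3 + 2·e^(x) + 2 = x^3/3 + x^2 + 7·x/3 + 4 + O(x^4).
The coefficient of x^3 is 1/3.

Final answer: 1/3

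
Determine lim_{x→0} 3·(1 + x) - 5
Direct substitution at x = 0 gives -2.

Final answer: -2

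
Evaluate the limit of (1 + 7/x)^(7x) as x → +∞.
As x → +∞: write (1 + 7/x)^(7x) = ((1 + 7/x)^x)^7 → (e^7)^7 = e^49.
Limit = e^(49).

Final answer: e^(49)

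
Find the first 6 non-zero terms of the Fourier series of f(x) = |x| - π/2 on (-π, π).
-4·cos(x)/π - 4·cos(3·x)/(9·π) - 4·cos(5·x)/(25·π) - 4·cos(7·x)/(49·π) - 4·cos(9·x)/(81·π) - 4·cos(11·x)/(121·π)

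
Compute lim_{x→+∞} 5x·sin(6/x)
As x → +∞: let u = 6/x → 0⁺; then 5·x·sin(6/x) = 5·6·sin(u)/u → 5·6·1 = 30.
Limit = 30.

Final answer: 30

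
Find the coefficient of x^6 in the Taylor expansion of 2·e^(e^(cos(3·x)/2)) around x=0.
Expand to order 6: 2·e^(e^(cos(3·x)/2)) = x^6·(-1215·e^(1 + e^(1/2))/64 - 3969·e^(1/2 + e^(1/2))/320 - 243·e^(3/2 + e^(1/2))/64) + x^4·(81·e^(1 + e^(1/2))/16 + 135·e^(1/2 + e^(1/2))/16) - 9·x^2·e^(1/2 + e^(1/2))/2 + 2·e^(e^(1/2)) + O(x^7).
The coefficient of x^6 is -1215·e^(1 + e^(1/2))/64 - 3969·e^(1/2 + e^(1/2))/320 - 243·e^(3/2 + e^(1/2))/64.

Final answer: -1215·e^(1 + e^(1/2))/64 - 3969·e^(1/2 + e^(1/2))/320 - 243·e^(3/2 + e^(1/2))/64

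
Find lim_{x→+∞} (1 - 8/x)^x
As x → +∞: this is the defining limit (1 - 8/x)^x → e^(-8).
Limit = e^(-8).

Final answer: e^(-8)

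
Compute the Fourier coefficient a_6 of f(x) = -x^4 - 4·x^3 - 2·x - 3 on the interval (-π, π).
a_6 = (1/π) ∫_{-π}^{π} f(x)·cos(6x) dx.
Evaluate the integral (use parity and integration by parts as needed): a_6 = 1/27 - 2·π^2/9.

Final answer: 1/27 - 2·π^2/9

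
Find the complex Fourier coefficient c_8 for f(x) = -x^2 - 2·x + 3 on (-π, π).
Compute the real Fourier coefficients first: a_8 = -1/16, b_8 = 1/2.
Then c_8 = (a_8 − i·b_8)/2 = -1/32 - i/4.

Final answer: -1/32 - i/4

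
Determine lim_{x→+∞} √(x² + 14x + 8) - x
This is an ∞ − ∞ indeterminate form.
Multiply and divide by the conjugate √(x²+14x + 8) + x; the x² terms cancel, leaving (14x + 8)/(√(x²+14x + 8)+x) → 14/2 = 7.
Limit = 7.

Final answer: 7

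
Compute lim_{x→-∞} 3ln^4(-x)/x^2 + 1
The quotient is an ∞/∞ indeterminate form as x → -∞.
Compare growth rates of the dominant terms (exponentials ≫ polynomials ≫ logarithms), or apply L'Hôpital's rule; the quotient → 0.
Adding the constant: 0 + 1 = 1. Limit = 1.

Final answer: 1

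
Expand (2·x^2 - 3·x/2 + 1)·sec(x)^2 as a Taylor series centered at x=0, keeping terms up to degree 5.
-x^5 + 8·x^4/3 - 3·x^3/2 + 3·x^2 - 3·x/2 + 1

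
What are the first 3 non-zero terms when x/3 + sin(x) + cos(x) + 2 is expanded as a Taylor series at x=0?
-x^2/2 + 4·x/3 + 3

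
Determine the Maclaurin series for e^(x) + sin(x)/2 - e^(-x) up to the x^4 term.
x^3/4 + 5·x/2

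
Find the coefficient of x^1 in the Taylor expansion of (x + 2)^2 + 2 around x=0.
Expand to order 1: (x + 2)^2 + 2 = 4·x + 6 + O(x^2).
The coefficient of x^1 is 4.

Final answer: 4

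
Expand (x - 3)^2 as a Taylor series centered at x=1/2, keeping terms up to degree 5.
25/4 - 5·(x - 1/2) + (x - 1/2)^2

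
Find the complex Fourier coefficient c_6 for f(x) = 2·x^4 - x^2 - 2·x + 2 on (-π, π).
Compute the real Fourier coefficients first: a_6 = -5/27 + 4·π^2/9, b_6 = 2/3.
Then c_6 = (a_6 − i·b_6)/2 = -5/54 + 2·π^2/9 - i/3.

Final answer: -5/54 + 2·π^2/9 - i/3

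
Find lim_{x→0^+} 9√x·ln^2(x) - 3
The product is a 0·∞ indeterminate form at x → 0⁺.
Rewrite the product as 9·ln^2(x) / x^(-1/2) and apply L'Hôpital, or use the standard hierarchy x^(-1/2) ≫ |ln x|^2 as x → 0⁺.
The indeterminate product → 0, so the limit = -3.

Final answer: -3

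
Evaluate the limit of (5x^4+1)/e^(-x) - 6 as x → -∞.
The quotient is an ∞/∞ indeterminate form as x → -∞.
Compare growth rates of the dominant terms (exponentials ≫ polynomials ≫ logarithms), or apply L'Hôpital's rule; the quotient → 0.
Adding the constant: 0 - 6 = -6. Limit = -6.

Final answer: -6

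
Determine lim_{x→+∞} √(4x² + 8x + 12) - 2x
As x → +∞: multiply by the conjugate to get (8x+12)/(√(4x²+8x+12)+2x); the denominator ~ 4x, so the limit is 8/4 = 2.
Limit = 2.

Final answer: 2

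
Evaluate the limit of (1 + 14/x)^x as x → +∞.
As x → +∞: this is the defining limit (1 + 14/x)^x → e^14.
Limit = e^(14).

Final answer: e^(14)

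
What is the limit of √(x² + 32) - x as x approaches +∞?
This is an ∞ − ∞ indeterminate form.
Multiply and divide by the conjugate √(x²+32) + x; the x² terms cancel, leaving 32/(√(x²+32)+x) → 0.
Limit = 0.

Final answer: 0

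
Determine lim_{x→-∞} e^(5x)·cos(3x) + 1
Evaluate the dominant behaviour as x → -∞; each term tends to a finite value or vanishes.
Limit = 1.

Final answer: 1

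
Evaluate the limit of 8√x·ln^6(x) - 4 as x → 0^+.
The product is a 0·∞ indeterminate form at x → 0⁺.
Rewrite the product as 8·ln^6(x) / x^(-1/2) and apply L'Hôpital, or use the standard hierarchy x^(-1/2) ≫ |ln x|^6 as x → 0⁺.
The indeterminate product → 0, so the limit = -4.

Final answer: -4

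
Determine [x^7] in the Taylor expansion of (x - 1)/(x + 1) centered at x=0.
Expand to order 7: (x - 1)/(x + 1) = 2·x^7 - 2·x^6 + 2·x^5 - 2·x^4 + 2·x^3 - 2·x^2 + 2·x - 1 + O(x^8).
The coefficient of x^7 is 2.

Final answer: 2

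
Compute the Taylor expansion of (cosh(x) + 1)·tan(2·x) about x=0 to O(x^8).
13493·x^7/840 + 199·x^5/20 + 19·x^3/3 + 4·x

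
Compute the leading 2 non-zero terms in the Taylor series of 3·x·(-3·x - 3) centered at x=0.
-9·x^2 - 9·x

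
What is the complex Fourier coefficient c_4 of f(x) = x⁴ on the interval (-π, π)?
Compute the real Fourier coefficients first: a_4 = -3/16 + π^2/2, b_4 = 0.
Then c_4 = (a_4 − i·b_4)/2 = -3/32 + π^2/4.

Final answer: -3/32 + π^2/4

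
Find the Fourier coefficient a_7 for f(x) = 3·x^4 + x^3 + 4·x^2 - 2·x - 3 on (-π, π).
a_7 = (1/π) ∫_{-π}^{π} f(x)·cos(7x) dx.
Evaluate the integral (use parity and integration by parts as needed): a_7 = -24·π^2/49 - 640/2401.

Final answer: -24·π^2/49 - 640/2401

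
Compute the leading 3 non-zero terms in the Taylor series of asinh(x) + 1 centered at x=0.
-x^3/6 + x + 1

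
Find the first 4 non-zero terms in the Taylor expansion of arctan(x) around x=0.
-x^7/7 + x^5/5 - x^3/3 + x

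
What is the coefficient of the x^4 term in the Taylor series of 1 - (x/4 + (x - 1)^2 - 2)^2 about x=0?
Expand to order 4: 1 - (x/4 + (x - 1)^2 - 2)^2 = -x^4 + 7·x^3/2 - 17·x^2/16 - 7·x/2 + O(x^5).
The coefficient of x^4 is -1.

Final answer: -1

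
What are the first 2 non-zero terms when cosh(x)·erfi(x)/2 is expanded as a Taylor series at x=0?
5·x^3/(6·√(π)) + x/√(π)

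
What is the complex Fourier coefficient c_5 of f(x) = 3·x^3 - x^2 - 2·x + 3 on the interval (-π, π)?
Compute the real Fourier coefficients first: a_5 = 4/25, b_5 = -136/125 + 6·π^2/5.
Then c_5 = (a_5 − i·b_5)/2 = 2/25 - 3·i·π^2/5 + 68·i/125.

Final answer: 2/25 - 3·i·π^2/5 + 68·i/125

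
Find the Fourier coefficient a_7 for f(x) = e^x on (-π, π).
a_7 = (1/π) ∫_{-π}^{π} f(x)·cos(7x) dx.
Evaluate the integral (use parity and integration by parts as needed): a_7 = (1 - e^(2·π))·e^(-π)/(50·π).

Final answer: (1 - e^(2·π))·e^(-π)/(50·π)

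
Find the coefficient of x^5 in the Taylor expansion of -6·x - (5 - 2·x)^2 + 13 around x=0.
Expand to order 5: -6·x - (5 - 2·x)^2 + 13 = -4·x^2 + 14·x - 12 + O(x^6).
The coefficient of x^5 is 0.

Final answer: 0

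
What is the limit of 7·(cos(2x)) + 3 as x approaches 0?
Direct substitution at x = 0 gives 10.

Final answer: 10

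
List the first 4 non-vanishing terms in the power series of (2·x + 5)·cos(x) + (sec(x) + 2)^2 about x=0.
-x^3 + x^2/2 + 2·x + 14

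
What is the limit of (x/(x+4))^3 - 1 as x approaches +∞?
As x → +∞: x/(x+4) = 1/(1 + 4/x) → 1, and the 3rd power of a limit-1 base also → 1; with the additive constant, 1 - 1 = 0.
Limit = 0.

Final answer: 0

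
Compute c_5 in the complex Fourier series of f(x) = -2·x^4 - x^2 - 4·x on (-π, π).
Compute the real Fourier coefficients first: a_5 = 4/625 + 16·π^2/25, b_5 = -8/5.
Then c_5 = (a_5 − i·b_5)/2 = 2/625 + 8·π^2/25 + 4·i/5.

Final answer: 2/625 + 8·π^2/25 + 4·i/5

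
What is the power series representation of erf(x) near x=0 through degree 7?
-x^7/(21·√(π)) + x^5/(5·√(π)) - 2·x^3/(3·√(π)) + 2·x/√(π)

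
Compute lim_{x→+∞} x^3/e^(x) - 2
The quotient is an ∞/∞ indeterminate form as x → +∞.
The exponential denominator e^(x) dominates the polynomial numerator (e^x ≫ x^3 as x → ∞), so the quotient → 0.
Adding the constant: 0 - 2 = -2. Limit = -2.

Final answer: -2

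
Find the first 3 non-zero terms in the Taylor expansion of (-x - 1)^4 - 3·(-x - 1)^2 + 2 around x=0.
4·x^3 + 3·x^2 - 2·x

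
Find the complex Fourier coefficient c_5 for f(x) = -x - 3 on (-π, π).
Compute the real Fourier coefficients first: a_5 = 0, b_5 = -2/5.
Then c_5 = (a_5 − i·b_5)/2 = i/5.

Final answer: i/5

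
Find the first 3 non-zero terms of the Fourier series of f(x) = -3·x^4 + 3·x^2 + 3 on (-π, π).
(-156 + 24·π^2)·cos(x) + (12 - 6·π^2)·cos(2·x) - 3·π^4/5 + 3 + π^2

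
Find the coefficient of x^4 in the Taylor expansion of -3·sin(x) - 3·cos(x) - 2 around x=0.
Expand to order 4: -3·sin(x) - 3·cos(x) - 2 = -x^4/8 + x^3/2 + 3·x^2/2 - 3·x - 5 + O(x^5).
The coefficient of x^4 is -1/8.

Final answer: -1/8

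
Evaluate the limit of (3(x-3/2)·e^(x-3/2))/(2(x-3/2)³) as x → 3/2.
Both numerator and denominator → 0 as x → 3/2; this is a 0/0 indeterminate form.
Expand each to leading order near x = 3/2: numerator ~ 3·(x - 3/2), denominator ~ 2·(x - 3/2)^3.
The limit of the ratio is ∞.

Final answer: ∞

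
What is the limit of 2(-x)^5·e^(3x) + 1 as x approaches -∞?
The product is a 0·∞ indeterminate form at x → -∞.
Rewrite the product as 2(-x)^5 / e^(-3x) (an ∞/∞ form) and apply L'Hôpital, or use the standard hierarchy e^(3|x|) ≫ |(-x)^5| as x → -∞.
The indeterminate product → 0, so the limit = 1.

Final answer: 1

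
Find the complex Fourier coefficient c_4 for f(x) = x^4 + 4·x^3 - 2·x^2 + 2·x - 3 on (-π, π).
Compute the real Fourier coefficients first: a_4 = -11/16 + π^2/2, b_4 = -2·π^2 - 1/4.
Then c_4 = (a_4 − i·b_4)/2 = -11/32 + π^2/4 + i/8 + i·π^2.

Final answer: -11/32 + π^2/4 + i/8 + i·π^2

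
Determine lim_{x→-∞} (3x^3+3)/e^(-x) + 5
The quotient is an ∞/∞ indeterminate form as x → -∞.
Compare growth rates of the dominant terms (exponentials ≫ polynomials ≫ logarithms), or apply L'Hôpital's rule; the quotient → 0.
Adding the constant: 0 + 5 = 5. Limit = 5.

Final answer: 5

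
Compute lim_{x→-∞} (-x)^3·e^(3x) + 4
The product is a 0·∞ indeterminate form at x → -∞.
Rewrite the product as (-x)^3 / e^(-3x) (an ∞/∞ form) and apply L'Hôpital, or use the standard hierarchy e^(3|x|) ≫ |(-x)^3| as x → -∞.
The indeterminate product → 0, so the limit = 4.

Final answer: 4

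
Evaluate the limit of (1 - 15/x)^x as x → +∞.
As x → +∞: this is the defining limit (1 - 15/x)^x → e^(-15).
Limit = e^(-15).

Final answer: e^(-15)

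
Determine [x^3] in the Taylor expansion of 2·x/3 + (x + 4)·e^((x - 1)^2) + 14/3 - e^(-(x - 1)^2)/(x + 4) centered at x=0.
-31·e/3 + 155·e^(-1)/768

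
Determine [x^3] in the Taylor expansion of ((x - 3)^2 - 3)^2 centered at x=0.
Expand to order 3: ((x - 3)^2 - 3)^2 = -12·x^3 + 48·x^2 - 72·x + 36 + O(x^4).
The coefficient of x^3 is -12.

Final answer: -12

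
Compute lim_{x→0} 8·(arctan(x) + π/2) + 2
Direct substitution at x = 0 gives 2 + 4·π.

Final answer: 2 + 4·π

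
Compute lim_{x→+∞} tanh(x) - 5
Evaluate the dominant behaviour as x → +∞; each term tends to a finite value or vanishes.
Limit = -4.

Final answer: -4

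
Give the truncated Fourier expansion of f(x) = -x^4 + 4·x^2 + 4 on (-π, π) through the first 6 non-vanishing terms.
(-64 + 8·π^2)·cos(x) + (7 - 2·π^2)·cos(2·x) + (-64/27 + 8·π^2/9)·cos(3·x) + (19/16 - π^2/2)·cos(4·x) + (-448/625 + 8·π^2/25)·cos(5·x) - π^4/5 + 4 + 4·π^2/3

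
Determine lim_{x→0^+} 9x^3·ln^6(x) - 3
The product is a 0·∞ indeterminate form at x → 0⁺.
Rewrite the product as 9·ln^6(x) / x^(-3) and apply L'Hôpital, or use the standard hierarchy x^(-3) ≫ |ln x|^6 as x → 0⁺.
The indeterminate product → 0, so the limit = -3.

Final answer: -3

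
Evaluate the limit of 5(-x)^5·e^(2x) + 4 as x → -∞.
The product is a 0·∞ indeterminate form at x → -∞.
Rewrite the product as 5(-x)^5 / e^(-2x) (an ∞/∞ form) and apply L'Hôpital, or use the standard hierarchy e^(2|x|) ≫ |(-x)^5| as x → -∞.
The indeterminate product → 0, so the limit = 4.

Final answer: 4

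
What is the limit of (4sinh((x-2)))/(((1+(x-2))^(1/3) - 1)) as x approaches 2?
Both numerator and denominator → 0 as x → 2; this is a 0/0 indeterminate form.
Expand each to leading order near x = 2: numerator ~ 4·(x - 2), denominator ~ (x - 2)/3.
The limit of the ratio is 12.

Final answer: 12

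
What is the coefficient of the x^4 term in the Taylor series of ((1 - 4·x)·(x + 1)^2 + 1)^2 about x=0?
Expand to order 4: ((1 - 4·x)·(x + 1)^2 + 1)^2 = 65·x^4 + 12·x^3 - 24·x^2 - 8·x + 4 + O(x^5).
The coefficient of x^4 is 65.

Final answer: 65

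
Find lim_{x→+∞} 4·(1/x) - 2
Evaluate the dominant behaviour as x → +∞; each term tends to a finite value or vanishes.
Limit = -2.

Final answer: -2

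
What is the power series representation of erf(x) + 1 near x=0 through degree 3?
-2·x^3/(3·√(π)) + 2·x/√(π) + 1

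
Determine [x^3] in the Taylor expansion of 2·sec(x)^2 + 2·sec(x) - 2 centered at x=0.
Expand to order 3: 2·sec(x)^2 + 2·sec(x) - 2 = 3·x^2 + 2 + O(x^4).
The coefficient of x^3 is 0.

Final answer: 0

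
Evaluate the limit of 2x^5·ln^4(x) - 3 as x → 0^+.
The product is a 0·∞ indeterminate form at x → 0⁺.
Rewrite the product as 2·ln^4(x) / x^(-5) and apply L'Hôpital, or use the standard hierarchy x^(-5) ≫ |ln x|^4 as x → 0⁺.
The indeterminate product → 0, so the limit = -3.

Final answer: -3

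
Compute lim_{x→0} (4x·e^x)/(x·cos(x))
Both numerator and denominator → 0 as x → 0; this is a 0/0 indeterminate form.
Expand each to leading order near x = 0: numerator ~ 4·x, denominator ~ x.
The limit of the ratio is 4.

Final answer: 4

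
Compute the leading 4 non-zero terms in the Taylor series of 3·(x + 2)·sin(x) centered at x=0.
-x^4/2 - x^3 + 3·x^2 + 6·x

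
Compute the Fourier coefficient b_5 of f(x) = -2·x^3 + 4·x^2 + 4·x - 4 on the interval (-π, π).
b_5 = (1/π) ∫_{-π}^{π} f(x)·sin(5x) dx.
Evaluate the integral (use parity and integration by parts as needed): b_5 = 224/125 - 4·π^2/5.

Final answer: 224/125 - 4·π^2/5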